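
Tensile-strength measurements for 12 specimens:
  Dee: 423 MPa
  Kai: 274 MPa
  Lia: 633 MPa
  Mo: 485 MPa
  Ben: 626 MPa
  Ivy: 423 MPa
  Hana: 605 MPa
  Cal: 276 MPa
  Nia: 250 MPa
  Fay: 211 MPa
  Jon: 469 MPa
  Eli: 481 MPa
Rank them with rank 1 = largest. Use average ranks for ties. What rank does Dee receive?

Sorted (descending): 633, 626, 605, 485, 481, 469, 423, 423, 276, 274, 250, 211
The 2 values of 423 occupy positions 7–8 → average rank (7+8)/2 = 7.5.
Dee has value 423 MPa → rank 7.5.

7.5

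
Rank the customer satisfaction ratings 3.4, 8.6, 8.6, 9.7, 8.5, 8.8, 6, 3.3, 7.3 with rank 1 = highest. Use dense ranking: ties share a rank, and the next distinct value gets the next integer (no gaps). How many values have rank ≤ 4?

5

Sorted (descending): 9.7, 8.8, 8.6, 8.6, 8.5, 7.3, 6, 3.4, 3.3
The 2 values of 8.6 share dense rank 3.
Remaining distinct values take the next consecutive integers.
Ranks ≤ 4: {1, 2, 3, 3, 4} → 5 values.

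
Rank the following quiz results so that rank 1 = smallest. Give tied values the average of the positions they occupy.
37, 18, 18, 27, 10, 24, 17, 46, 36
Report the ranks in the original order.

8, 3.5, 3.5, 6, 1, 5, 2, 9, 7

Sorted (ascending): 10, 17, 18, 18, 24, 27, 36, 37, 46
The 2 values of 18 occupy positions 3–4 → average rank (3+4)/2 = 3.5.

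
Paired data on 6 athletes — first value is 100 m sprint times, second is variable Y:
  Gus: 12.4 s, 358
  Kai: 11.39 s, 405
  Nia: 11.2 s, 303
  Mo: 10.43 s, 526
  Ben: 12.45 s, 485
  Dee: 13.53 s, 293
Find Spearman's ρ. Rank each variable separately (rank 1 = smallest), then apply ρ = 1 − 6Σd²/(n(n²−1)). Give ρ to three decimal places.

Ranks of variable 1: 4, 3, 2, 1, 5, 6
Ranks of variable 2: 3, 4, 2, 6, 5, 1
d = r₁ − r₂: 1, -1, 0, -5, 0, 5
d²: 1, 1, 0, 25, 0, 25; Σd² = 52
ρ = 1 − 6·52/(6·35) = 1 − 312/210 = -0.486

-0.486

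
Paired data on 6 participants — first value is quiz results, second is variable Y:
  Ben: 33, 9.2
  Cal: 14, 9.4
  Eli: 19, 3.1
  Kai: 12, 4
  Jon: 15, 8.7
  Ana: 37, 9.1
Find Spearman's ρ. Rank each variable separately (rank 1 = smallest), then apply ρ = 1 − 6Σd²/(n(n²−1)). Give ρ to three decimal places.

0.143

Ranks of variable 1: 5, 2, 4, 1, 3, 6
Ranks of variable 2: 5, 6, 1, 2, 3, 4
d = r₁ − r₂: 0, -4, 3, -1, 0, 2
d²: 0, 16, 9, 1, 0, 4; Σd² = 30
ρ = 1 − 6·30/(6·35) = 1 − 180/210 = 0.143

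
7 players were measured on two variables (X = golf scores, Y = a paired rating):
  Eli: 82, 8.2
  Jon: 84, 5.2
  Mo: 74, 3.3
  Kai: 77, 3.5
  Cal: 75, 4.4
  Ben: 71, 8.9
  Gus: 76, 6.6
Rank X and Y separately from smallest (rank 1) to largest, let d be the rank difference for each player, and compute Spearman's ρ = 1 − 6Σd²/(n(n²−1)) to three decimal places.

0.000

Ranks of variable 1: 6, 7, 2, 5, 3, 1, 4
Ranks of variable 2: 6, 4, 1, 2, 3, 7, 5
d = r₁ − r₂: 0, 3, 1, 3, 0, -6, -1
d²: 0, 9, 1, 9, 0, 36, 1; Σd² = 56
ρ = 1 − 6·56/(7·48) = 1 − 336/336 = 0.000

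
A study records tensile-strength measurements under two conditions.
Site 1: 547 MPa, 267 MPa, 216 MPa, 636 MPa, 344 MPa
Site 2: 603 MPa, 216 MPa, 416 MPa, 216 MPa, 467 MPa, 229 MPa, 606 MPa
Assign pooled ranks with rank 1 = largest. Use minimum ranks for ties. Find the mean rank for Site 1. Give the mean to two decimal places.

Sorted (descending): 636, 606, 603, 547, 467, 416, 344, 267, 229, 216, 216, 216
The 3 values of 216 occupy positions 10–12 → each gets rank 10.
Site 1 values → pooled ranks: 547→4, 267→8, 216→10, 636→1, 344→7
Mean rank = (4 + 8 + 10 + 1 + 7) / 5 = 6.00

6.00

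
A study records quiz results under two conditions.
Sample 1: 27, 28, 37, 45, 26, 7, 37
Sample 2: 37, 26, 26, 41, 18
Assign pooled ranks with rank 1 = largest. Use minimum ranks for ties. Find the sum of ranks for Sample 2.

32

Sorted (descending): 45, 41, 37, 37, 37, 28, 27, 26, 26, 26, 18, 7
The 3 values of 37 occupy positions 3–5 → each gets rank 3.
The 3 values of 26 occupy positions 8–10 → each gets rank 8.
Sample 2 values → pooled ranks: 37→3, 26→8, 26→8, 41→2, 18→11
Rank sum = 3 + 8 + 8 + 2 + 11 = 32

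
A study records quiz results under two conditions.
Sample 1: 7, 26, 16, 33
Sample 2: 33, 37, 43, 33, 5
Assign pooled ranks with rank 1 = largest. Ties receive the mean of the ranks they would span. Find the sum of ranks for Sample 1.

25

Sorted (descending): 43, 37, 33, 33, 33, 26, 16, 7, 5
The 3 values of 33 occupy positions 3–5 → average rank 4.
Sample 1 values → pooled ranks: 7→8, 26→6, 16→7, 33→4
Rank sum = 8 + 6 + 7 + 4 = 25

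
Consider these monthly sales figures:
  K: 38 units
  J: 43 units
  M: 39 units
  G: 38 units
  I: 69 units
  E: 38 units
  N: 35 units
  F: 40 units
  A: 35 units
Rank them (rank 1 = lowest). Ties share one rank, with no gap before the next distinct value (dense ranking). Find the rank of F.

4

Sorted (ascending): 35, 35, 38, 38, 38, 39, 40, 43, 69
The 2 values of 35 share dense rank 1.
The 3 values of 38 share dense rank 2.
Remaining distinct values take the next consecutive integers.
F has value 40 units → rank 4.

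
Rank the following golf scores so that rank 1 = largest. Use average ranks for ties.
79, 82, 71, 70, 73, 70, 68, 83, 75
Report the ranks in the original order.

Sorted (descending): 83, 82, 79, 75, 73, 71, 70, 70, 68
The 2 values of 70 occupy positions 7–8 → average rank (7+8)/2 = 7.5.

3, 2, 6, 7.5, 5, 7.5, 9, 1, 4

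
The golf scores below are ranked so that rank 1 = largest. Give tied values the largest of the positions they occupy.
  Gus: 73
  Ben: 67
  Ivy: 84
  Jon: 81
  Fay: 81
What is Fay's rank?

Sorted (descending): 84, 81, 81, 73, 67
The 2 values of 81 occupy positions 2–3 → each gets rank 3.
Fay has value 81 → rank 3.

3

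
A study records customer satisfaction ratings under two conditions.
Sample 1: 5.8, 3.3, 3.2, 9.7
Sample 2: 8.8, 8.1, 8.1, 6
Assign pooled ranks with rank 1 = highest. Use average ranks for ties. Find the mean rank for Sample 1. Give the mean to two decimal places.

5.50

Sorted (descending): 9.7, 8.8, 8.1, 8.1, 6, 5.8, 3.3, 3.2
The 2 values of 8.1 occupy positions 3–4 → average rank (3+4)/2 = 3.5.
Sample 1 values → pooled ranks: 5.8→6, 3.3→7, 3.2→8, 9.7→1
Mean rank = (6 + 7 + 8 + 1) / 4 = 5.50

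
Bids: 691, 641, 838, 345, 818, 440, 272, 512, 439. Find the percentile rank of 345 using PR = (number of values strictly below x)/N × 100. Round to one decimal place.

11.1

N = 9.
Strictly below 345: 1. Equal to 345: 1.
PR = 1/9 × 100 = 11.1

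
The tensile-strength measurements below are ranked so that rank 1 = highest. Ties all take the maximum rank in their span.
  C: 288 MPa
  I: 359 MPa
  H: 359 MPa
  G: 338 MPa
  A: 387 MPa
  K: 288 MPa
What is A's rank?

Sorted (descending): 387, 359, 359, 338, 288, 288
The 2 values of 359 occupy positions 2–3 → each gets rank 3.
The 2 values of 288 occupy positions 5–6 → each gets rank 6.
A has value 387 MPa → rank 1.

1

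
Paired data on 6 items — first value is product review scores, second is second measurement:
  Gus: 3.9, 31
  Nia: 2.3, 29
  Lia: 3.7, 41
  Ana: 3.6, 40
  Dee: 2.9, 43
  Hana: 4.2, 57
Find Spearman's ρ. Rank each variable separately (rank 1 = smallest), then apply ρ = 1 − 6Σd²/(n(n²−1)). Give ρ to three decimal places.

Ranks of variable 1: 5, 1, 4, 3, 2, 6
Ranks of variable 2: 2, 1, 4, 3, 5, 6
d = r₁ − r₂: 3, 0, 0, 0, -3, 0
d²: 9, 0, 0, 0, 9, 0; Σd² = 18
ρ = 1 − 6·18/(6·35) = 1 − 108/210 = 0.486

0.486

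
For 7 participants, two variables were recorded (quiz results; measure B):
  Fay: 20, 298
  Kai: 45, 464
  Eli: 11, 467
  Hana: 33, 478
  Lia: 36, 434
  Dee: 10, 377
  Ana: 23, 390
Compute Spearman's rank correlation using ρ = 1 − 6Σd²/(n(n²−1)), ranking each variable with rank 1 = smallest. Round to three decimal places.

0.393

Ranks of variable 1: 3, 7, 2, 5, 6, 1, 4
Ranks of variable 2: 1, 5, 6, 7, 4, 2, 3
d = r₁ − r₂: 2, 2, -4, -2, 2, -1, 1
d²: 4, 4, 16, 4, 4, 1, 1; Σd² = 34
ρ = 1 − 6·34/(7·48) = 1 − 204/336 = 0.393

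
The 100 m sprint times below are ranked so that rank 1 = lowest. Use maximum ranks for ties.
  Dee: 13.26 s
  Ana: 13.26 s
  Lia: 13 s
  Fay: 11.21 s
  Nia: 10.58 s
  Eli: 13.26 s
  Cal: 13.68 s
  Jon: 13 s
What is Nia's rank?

Sorted (ascending): 10.58, 11.21, 13, 13, 13.26, 13.26, 13.26, 13.68
The 2 values of 13 occupy positions 3–4 → each gets rank 4.
The 3 values of 13.26 occupy positions 5–7 → each gets rank 7.
Nia has value 10.58 s → rank 1.

1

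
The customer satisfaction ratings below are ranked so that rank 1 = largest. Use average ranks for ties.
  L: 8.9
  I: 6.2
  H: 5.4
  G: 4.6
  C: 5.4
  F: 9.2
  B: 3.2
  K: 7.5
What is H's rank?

5.5

Sorted (descending): 9.2, 8.9, 7.5, 6.2, 5.4, 5.4, 4.6, 3.2
The 2 values of 5.4 occupy positions 5–6 → average rank (5+6)/2 = 5.5.
H has value 5.4 → rank 5.5.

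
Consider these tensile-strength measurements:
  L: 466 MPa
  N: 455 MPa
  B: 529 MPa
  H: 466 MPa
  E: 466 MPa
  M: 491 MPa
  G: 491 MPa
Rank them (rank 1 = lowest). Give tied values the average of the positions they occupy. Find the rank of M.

Sorted (ascending): 455, 466, 466, 466, 491, 491, 529
The 3 values of 466 occupy positions 2–4 → average rank 3.
The 2 values of 491 occupy positions 5–6 → average rank (5+6)/2 = 5.5.
M has value 491 MPa → rank 5.5.

5.5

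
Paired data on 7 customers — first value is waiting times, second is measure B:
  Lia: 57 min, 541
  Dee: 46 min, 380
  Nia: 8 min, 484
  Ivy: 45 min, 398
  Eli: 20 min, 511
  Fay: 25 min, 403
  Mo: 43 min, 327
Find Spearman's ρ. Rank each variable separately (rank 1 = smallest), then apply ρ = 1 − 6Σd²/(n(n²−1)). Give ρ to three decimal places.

-0.107

Ranks of variable 1: 7, 6, 1, 5, 2, 3, 4
Ranks of variable 2: 7, 2, 5, 3, 6, 4, 1
d = r₁ − r₂: 0, 4, -4, 2, -4, -1, 3
d²: 0, 16, 16, 4, 16, 1, 9; Σd² = 62
ρ = 1 − 6·62/(7·48) = 1 − 372/336 = -0.107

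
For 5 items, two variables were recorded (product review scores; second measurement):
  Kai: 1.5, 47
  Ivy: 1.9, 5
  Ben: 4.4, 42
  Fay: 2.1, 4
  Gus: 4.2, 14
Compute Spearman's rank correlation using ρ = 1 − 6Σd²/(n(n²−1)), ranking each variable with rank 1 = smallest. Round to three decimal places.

Ranks of variable 1: 1, 2, 5, 3, 4
Ranks of variable 2: 5, 2, 4, 1, 3
d = r₁ − r₂: -4, 0, 1, 2, 1
d²: 16, 0, 1, 4, 1; Σd² = 22
ρ = 1 − 6·22/(5·24) = 1 − 132/120 = -0.100

-0.100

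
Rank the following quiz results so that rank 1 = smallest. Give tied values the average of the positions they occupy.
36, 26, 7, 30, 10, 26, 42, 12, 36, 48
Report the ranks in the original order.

7.5, 4.5, 1, 6, 2, 4.5, 9, 3, 7.5, 10

Sorted (ascending): 7, 10, 12, 26, 26, 30, 36, 36, 42, 48
The 2 values of 26 occupy positions 4–5 → average rank (4+5)/2 = 4.5.
The 2 values of 36 occupy positions 7–8 → average rank (7+8)/2 = 7.5.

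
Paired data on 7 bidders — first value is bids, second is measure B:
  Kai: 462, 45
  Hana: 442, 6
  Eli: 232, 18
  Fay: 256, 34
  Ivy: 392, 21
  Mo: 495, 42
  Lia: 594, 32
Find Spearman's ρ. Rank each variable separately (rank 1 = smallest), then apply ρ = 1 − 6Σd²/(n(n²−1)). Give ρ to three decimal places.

0.429

Ranks of variable 1: 5, 4, 1, 2, 3, 6, 7
Ranks of variable 2: 7, 1, 2, 5, 3, 6, 4
d = r₁ − r₂: -2, 3, -1, -3, 0, 0, 3
d²: 4, 9, 1, 9, 0, 0, 9; Σd² = 32
ρ = 1 − 6·32/(7·48) = 1 − 192/336 = 0.429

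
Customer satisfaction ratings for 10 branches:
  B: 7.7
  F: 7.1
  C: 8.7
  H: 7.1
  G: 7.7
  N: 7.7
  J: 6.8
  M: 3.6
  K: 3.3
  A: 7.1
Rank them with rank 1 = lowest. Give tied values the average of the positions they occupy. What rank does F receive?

5

Sorted (ascending): 3.3, 3.6, 6.8, 7.1, 7.1, 7.1, 7.7, 7.7, 7.7, 8.7
The 3 values of 7.1 occupy positions 4–6 → average rank 5.
The 3 values of 7.7 occupy positions 7–9 → average rank 8.
F has value 7.1 → rank 5.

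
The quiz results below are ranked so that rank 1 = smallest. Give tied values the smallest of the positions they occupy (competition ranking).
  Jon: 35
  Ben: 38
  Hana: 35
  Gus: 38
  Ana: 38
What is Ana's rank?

Sorted (ascending): 35, 35, 38, 38, 38
The 2 values of 35 occupy positions 1–2 → each gets rank 1.
The 3 values of 38 occupy positions 3–5 → each gets rank 3.
Ana has value 38 → rank 3.

3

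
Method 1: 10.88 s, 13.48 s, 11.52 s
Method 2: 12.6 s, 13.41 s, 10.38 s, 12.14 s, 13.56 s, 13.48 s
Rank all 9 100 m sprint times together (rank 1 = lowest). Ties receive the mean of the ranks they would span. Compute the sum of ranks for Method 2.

32.5

Sorted (ascending): 10.38, 10.88, 11.52, 12.14, 12.6, 13.41, 13.48, 13.48, 13.56
The 2 values of 13.48 occupy positions 7–8 → average rank (7+8)/2 = 7.5.
Method 2 values → pooled ranks: 12.6→5, 13.41→6, 10.38→1, 12.14→4, 13.56→9, 13.48→7.5
Rank sum = 5 + 6 + 1 + 4 + 9 + 7.5 = 32.5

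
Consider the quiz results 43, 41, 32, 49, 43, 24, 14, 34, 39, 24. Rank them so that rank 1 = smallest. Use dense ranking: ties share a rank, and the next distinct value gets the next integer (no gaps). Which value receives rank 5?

Sorted (ascending): 14, 24, 24, 32, 34, 39, 41, 43, 43, 49
The 2 values of 24 share dense rank 2.
The 2 values of 43 share dense rank 7.
Remaining distinct values take the next consecutive integers.
Rank 5 → value 39.

39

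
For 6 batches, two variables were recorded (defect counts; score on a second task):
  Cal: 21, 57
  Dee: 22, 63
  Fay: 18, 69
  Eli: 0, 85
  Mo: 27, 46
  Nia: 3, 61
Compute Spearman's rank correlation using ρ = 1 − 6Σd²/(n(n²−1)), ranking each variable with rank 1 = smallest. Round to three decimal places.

-0.714

Ranks of variable 1: 4, 5, 3, 1, 6, 2
Ranks of variable 2: 2, 4, 5, 6, 1, 3
d = r₁ − r₂: 2, 1, -2, -5, 5, -1
d²: 4, 1, 4, 25, 25, 1; Σd² = 60
ρ = 1 − 6·60/(6·35) = 1 − 360/210 = -0.714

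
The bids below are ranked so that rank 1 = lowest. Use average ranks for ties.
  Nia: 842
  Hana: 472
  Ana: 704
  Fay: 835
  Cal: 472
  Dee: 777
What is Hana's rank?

Sorted (ascending): 472, 472, 704, 777, 835, 842
The 2 values of 472 occupy positions 1–2 → average rank (1+2)/2 = 1.5.
Hana has value 472 → rank 1.5.

1.5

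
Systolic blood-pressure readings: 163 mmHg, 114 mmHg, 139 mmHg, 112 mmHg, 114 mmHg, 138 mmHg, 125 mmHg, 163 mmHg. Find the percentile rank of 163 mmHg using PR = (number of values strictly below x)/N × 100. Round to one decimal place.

75.0

N = 8.
Strictly below 163: 6. Equal to 163: 2.
PR = 6/8 × 100 = 75.0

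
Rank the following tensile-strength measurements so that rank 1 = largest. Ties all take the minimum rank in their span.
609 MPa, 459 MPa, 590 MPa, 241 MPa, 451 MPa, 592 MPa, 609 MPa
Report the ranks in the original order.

1, 5, 4, 7, 6, 3, 1

Sorted (descending): 609, 609, 592, 590, 459, 451, 241
The 2 values of 609 occupy positions 1–2 → each gets rank 1.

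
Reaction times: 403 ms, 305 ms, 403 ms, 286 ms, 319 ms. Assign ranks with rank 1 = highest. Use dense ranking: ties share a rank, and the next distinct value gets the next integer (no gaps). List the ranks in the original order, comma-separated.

Sorted (descending): 403, 403, 319, 305, 286
The 2 values of 403 share dense rank 1.
Remaining distinct values take the next consecutive integers.

1, 3, 1, 4, 2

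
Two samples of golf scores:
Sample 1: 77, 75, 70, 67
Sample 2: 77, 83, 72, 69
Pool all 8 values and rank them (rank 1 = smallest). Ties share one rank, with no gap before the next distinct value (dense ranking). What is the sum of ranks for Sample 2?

19

Sorted (ascending): 67, 69, 70, 72, 75, 77, 77, 83
The 2 values of 77 share dense rank 6.
Remaining distinct values take the next consecutive integers.
Sample 2 values → pooled ranks: 77→6, 83→7, 72→4, 69→2
Rank sum = 6 + 7 + 4 + 2 = 19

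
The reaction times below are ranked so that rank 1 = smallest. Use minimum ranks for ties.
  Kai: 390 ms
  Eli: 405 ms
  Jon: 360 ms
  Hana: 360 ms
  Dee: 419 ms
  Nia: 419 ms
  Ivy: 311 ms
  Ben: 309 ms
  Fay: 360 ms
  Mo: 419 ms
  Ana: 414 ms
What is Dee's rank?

Sorted (ascending): 309, 311, 360, 360, 360, 390, 405, 414, 419, 419, 419
The 3 values of 360 occupy positions 3–5 → each gets rank 3.
The 3 values of 419 occupy positions 9–11 → each gets rank 9.
Dee has value 419 ms → rank 9.

9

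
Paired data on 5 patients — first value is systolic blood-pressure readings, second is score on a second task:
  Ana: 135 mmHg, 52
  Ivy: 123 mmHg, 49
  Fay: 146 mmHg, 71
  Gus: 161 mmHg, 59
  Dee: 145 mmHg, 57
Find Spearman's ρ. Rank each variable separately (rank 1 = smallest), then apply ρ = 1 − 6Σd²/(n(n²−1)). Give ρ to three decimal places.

Ranks of variable 1: 2, 1, 4, 5, 3
Ranks of variable 2: 2, 1, 5, 4, 3
d = r₁ − r₂: 0, 0, -1, 1, 0
d²: 0, 0, 1, 1, 0; Σd² = 2
ρ = 1 − 6·2/(5·24) = 1 − 12/120 = 0.900

0.900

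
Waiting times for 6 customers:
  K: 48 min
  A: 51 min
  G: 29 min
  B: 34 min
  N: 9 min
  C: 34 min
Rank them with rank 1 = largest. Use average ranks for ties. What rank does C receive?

Sorted (descending): 51, 48, 34, 34, 29, 9
The 2 values of 34 occupy positions 3–4 → average rank (3+4)/2 = 3.5.
C has value 34 min → rank 3.5.

3.5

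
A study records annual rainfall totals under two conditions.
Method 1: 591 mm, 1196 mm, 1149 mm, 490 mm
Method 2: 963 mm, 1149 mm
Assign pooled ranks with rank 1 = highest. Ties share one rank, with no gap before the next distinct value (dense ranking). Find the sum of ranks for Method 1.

12

Sorted (descending): 1196, 1149, 1149, 963, 591, 490
The 2 values of 1149 share dense rank 2.
Remaining distinct values take the next consecutive integers.
Method 1 values → pooled ranks: 591→4, 1196→1, 1149→2, 490→5
Rank sum = 4 + 1 + 2 + 5 = 12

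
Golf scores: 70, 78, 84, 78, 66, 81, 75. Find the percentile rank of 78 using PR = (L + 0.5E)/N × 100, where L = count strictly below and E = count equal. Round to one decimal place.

57.1

N = 7.
Strictly below 78: 3. Equal to 78: 2.
PR = (3 + 0.5·2)/7 × 100 = 57.1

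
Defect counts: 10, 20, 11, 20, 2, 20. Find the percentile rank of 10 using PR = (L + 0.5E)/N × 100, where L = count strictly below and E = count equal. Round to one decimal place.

N = 6.
Strictly below 10: 1. Equal to 10: 1.
PR = (1 + 0.5·1)/6 × 100 = 25.0

25.0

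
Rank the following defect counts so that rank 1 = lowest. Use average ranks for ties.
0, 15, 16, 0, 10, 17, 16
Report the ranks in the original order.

Sorted (ascending): 0, 0, 10, 15, 16, 16, 17
The 2 values of 0 occupy positions 1–2 → average rank (1+2)/2 = 1.5.
The 2 values of 16 occupy positions 5–6 → average rank (5+6)/2 = 5.5.

1.5, 4, 5.5, 1.5, 3, 7, 5.5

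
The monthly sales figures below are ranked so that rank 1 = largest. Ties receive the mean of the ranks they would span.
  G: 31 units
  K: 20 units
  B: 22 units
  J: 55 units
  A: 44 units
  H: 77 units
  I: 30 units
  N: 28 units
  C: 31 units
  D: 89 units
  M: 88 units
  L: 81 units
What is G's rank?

7.5

Sorted (descending): 89, 88, 81, 77, 55, 44, 31, 31, 30, 28, 22, 20
The 2 values of 31 occupy positions 7–8 → average rank (7+8)/2 = 7.5.
G has value 31 units → rank 7.5.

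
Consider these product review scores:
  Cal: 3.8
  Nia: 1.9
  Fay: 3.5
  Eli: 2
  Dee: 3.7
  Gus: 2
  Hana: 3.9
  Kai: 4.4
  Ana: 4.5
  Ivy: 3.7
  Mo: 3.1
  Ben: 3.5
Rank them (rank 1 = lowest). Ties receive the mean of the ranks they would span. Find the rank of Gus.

Sorted (ascending): 1.9, 2, 2, 3.1, 3.5, 3.5, 3.7, 3.7, 3.8, 3.9, 4.4, 4.5
The 2 values of 2 occupy positions 2–3 → average rank (2+3)/2 = 2.5.
The 2 values of 3.5 occupy positions 5–6 → average rank (5+6)/2 = 5.5.
The 2 values of 3.7 occupy positions 7–8 → average rank (7+8)/2 = 7.5.
Gus has value 2 → rank 2.5.

2.5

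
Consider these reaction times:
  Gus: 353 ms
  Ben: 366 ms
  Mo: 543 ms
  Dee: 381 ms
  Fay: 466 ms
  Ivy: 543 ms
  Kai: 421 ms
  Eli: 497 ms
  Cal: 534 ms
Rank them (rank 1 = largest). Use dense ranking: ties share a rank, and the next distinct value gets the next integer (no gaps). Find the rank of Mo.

Sorted (descending): 543, 543, 534, 497, 466, 421, 381, 366, 353
The 2 values of 543 share dense rank 1.
Remaining distinct values take the next consecutive integers.
Mo has value 543 ms → rank 1.

1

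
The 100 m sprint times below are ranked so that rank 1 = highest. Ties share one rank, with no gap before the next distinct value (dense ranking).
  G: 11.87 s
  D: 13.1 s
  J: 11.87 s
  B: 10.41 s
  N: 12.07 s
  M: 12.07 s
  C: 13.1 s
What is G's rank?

3

Sorted (descending): 13.1, 13.1, 12.07, 12.07, 11.87, 11.87, 10.41
The 2 values of 13.1 share dense rank 1.
The 2 values of 12.07 share dense rank 2.
The 2 values of 11.87 share dense rank 3.
Remaining distinct values take the next consecutive integers.
G has value 11.87 s → rank 3.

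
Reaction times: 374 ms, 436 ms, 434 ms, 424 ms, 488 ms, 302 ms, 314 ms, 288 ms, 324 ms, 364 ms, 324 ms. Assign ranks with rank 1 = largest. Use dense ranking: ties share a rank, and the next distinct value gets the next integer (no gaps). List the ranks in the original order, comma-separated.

5, 2, 3, 4, 1, 9, 8, 10, 7, 6, 7

Sorted (descending): 488, 436, 434, 424, 374, 364, 324, 324, 314, 302, 288
The 2 values of 324 share dense rank 7.
Remaining distinct values take the next consecutive integers.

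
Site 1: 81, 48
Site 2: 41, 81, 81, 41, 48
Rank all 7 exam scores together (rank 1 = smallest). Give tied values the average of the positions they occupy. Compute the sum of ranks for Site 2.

18.5

Sorted (ascending): 41, 41, 48, 48, 81, 81, 81
The 2 values of 41 occupy positions 1–2 → average rank (1+2)/2 = 1.5.
The 2 values of 48 occupy positions 3–4 → average rank (3+4)/2 = 3.5.
The 3 values of 81 occupy positions 5–7 → average rank 6.
Site 2 values → pooled ranks: 41→1.5, 81→6, 81→6, 41→1.5, 48→3.5
Rank sum = 1.5 + 6 + 6 + 1.5 + 3.5 = 18.5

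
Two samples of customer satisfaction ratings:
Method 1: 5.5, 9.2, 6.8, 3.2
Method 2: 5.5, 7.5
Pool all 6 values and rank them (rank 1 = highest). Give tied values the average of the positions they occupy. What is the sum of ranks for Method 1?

14.5

Sorted (descending): 9.2, 7.5, 6.8, 5.5, 5.5, 3.2
The 2 values of 5.5 occupy positions 4–5 → average rank (4+5)/2 = 4.5.
Method 1 values → pooled ranks: 5.5→4.5, 9.2→1, 6.8→3, 3.2→6
Rank sum = 4.5 + 1 + 3 + 6 = 14.5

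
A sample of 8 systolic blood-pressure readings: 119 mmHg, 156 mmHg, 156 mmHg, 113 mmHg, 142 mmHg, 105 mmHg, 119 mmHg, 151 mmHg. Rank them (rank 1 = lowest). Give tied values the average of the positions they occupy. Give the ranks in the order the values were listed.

3.5, 7.5, 7.5, 2, 5, 1, 3.5, 6

Sorted (ascending): 105, 113, 119, 119, 142, 151, 156, 156
The 2 values of 119 occupy positions 3–4 → average rank (3+4)/2 = 3.5.
The 2 values of 156 occupy positions 7–8 → average rank (7+8)/2 = 7.5.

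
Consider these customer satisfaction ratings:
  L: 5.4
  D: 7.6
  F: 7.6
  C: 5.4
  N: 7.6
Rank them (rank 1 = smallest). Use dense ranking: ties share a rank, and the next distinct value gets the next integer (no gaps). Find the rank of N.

Sorted (ascending): 5.4, 5.4, 7.6, 7.6, 7.6
The 2 values of 5.4 share dense rank 1.
The 3 values of 7.6 share dense rank 2.
N has value 7.6 → rank 2.

2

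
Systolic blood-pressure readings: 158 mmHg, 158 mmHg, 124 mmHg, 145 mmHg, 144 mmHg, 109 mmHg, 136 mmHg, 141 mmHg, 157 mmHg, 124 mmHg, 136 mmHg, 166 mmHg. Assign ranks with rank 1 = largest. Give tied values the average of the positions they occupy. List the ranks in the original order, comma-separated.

2.5, 2.5, 10.5, 5, 6, 12, 8.5, 7, 4, 10.5, 8.5, 1

Sorted (descending): 166, 158, 158, 157, 145, 144, 141, 136, 136, 124, 124, 109
The 2 values of 158 occupy positions 2–3 → average rank (2+3)/2 = 2.5.
The 2 values of 136 occupy positions 8–9 → average rank (8+9)/2 = 8.5.
The 2 values of 124 occupy positions 10–11 → average rank (10+11)/2 = 10.5.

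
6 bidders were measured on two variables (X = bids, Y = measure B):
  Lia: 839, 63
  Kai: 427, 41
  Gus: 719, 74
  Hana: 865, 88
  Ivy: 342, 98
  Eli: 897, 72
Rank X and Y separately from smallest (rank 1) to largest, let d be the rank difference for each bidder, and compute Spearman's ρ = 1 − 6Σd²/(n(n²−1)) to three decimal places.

Ranks of variable 1: 4, 2, 3, 5, 1, 6
Ranks of variable 2: 2, 1, 4, 5, 6, 3
d = r₁ − r₂: 2, 1, -1, 0, -5, 3
d²: 4, 1, 1, 0, 25, 9; Σd² = 40
ρ = 1 − 6·40/(6·35) = 1 − 240/210 = -0.143

-0.143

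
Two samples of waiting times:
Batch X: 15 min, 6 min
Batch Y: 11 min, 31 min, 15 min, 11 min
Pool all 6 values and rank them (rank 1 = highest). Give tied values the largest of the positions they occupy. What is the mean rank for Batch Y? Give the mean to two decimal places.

3.50

Sorted (descending): 31, 15, 15, 11, 11, 6
The 2 values of 15 occupy positions 2–3 → each gets rank 3.
The 2 values of 11 occupy positions 4–5 → each gets rank 5.
Batch Y values → pooled ranks: 11→5, 31→1, 15→3, 11→5
Mean rank = (5 + 1 + 3 + 5) / 4 = 3.50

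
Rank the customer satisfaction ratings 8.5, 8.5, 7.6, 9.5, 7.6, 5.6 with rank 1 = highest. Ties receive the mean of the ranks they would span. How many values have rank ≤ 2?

Sorted (descending): 9.5, 8.5, 8.5, 7.6, 7.6, 5.6
The 2 values of 8.5 occupy positions 2–3 → average rank (2+3)/2 = 2.5.
The 2 values of 7.6 occupy positions 4–5 → average rank (4+5)/2 = 4.5.
Ranks ≤ 2: {1} → 1 value.

1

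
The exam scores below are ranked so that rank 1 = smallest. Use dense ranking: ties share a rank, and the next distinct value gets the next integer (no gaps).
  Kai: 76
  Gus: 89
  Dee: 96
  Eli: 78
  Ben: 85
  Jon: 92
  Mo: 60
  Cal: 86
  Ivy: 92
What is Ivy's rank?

Sorted (ascending): 60, 76, 78, 85, 86, 89, 92, 92, 96
The 2 values of 92 share dense rank 7.
Remaining distinct values take the next consecutive integers.
Ivy has value 92 → rank 7.

7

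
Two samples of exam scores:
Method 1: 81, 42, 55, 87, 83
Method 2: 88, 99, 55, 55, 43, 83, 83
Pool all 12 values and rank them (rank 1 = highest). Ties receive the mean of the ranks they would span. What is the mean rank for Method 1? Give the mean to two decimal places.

Sorted (descending): 99, 88, 87, 83, 83, 83, 81, 55, 55, 55, 43, 42
The 3 values of 83 occupy positions 4–6 → average rank 5.
The 3 values of 55 occupy positions 8–10 → average rank 9.
Method 1 values → pooled ranks: 81→7, 42→12, 55→9, 87→3, 83→5
Mean rank = (7 + 12 + 9 + 3 + 5) / 5 = 7.20

7.20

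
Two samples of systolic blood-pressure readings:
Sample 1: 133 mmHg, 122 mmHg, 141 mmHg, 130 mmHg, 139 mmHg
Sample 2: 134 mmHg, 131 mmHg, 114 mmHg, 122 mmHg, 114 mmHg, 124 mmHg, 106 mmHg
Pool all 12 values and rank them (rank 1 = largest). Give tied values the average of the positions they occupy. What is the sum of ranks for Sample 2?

56.5

Sorted (descending): 141, 139, 134, 133, 131, 130, 124, 122, 122, 114, 114, 106
The 2 values of 122 occupy positions 8–9 → average rank (8+9)/2 = 8.5.
The 2 values of 114 occupy positions 10–11 → average rank (10+11)/2 = 10.5.
Sample 2 values → pooled ranks: 134→3, 131→5, 114→10.5, 122→8.5, 114→10.5, 124→7, 106→12
Rank sum = 3 + 5 + 10.5 + 8.5 + 10.5 + 7 + 12 = 56.5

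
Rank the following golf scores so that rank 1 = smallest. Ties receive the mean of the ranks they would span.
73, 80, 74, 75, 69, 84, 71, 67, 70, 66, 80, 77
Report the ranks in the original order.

6, 10.5, 7, 8, 3, 12, 5, 2, 4, 1, 10.5, 9

Sorted (ascending): 66, 67, 69, 70, 71, 73, 74, 75, 77, 80, 80, 84
The 2 values of 80 occupy positions 10–11 → average rank (10+11)/2 = 10.5.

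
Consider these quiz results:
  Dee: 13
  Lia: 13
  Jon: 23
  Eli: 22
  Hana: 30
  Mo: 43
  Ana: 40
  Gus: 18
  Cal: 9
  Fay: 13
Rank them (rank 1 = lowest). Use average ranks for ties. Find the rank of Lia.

Sorted (ascending): 9, 13, 13, 13, 18, 22, 23, 30, 40, 43
The 3 values of 13 occupy positions 2–4 → average rank 3.
Lia has value 13 → rank 3.

3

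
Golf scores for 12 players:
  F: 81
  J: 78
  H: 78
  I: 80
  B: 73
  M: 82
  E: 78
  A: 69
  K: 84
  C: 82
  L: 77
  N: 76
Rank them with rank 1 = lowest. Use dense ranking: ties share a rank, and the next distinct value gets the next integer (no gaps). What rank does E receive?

5

Sorted (ascending): 69, 73, 76, 77, 78, 78, 78, 80, 81, 82, 82, 84
The 3 values of 78 share dense rank 5.
The 2 values of 82 share dense rank 8.
Remaining distinct values take the next consecutive integers.
E has value 78 → rank 5.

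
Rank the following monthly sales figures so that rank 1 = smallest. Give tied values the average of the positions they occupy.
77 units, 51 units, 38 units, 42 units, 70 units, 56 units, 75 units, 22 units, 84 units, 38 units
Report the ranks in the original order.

9, 5, 2.5, 4, 7, 6, 8, 1, 10, 2.5

Sorted (ascending): 22, 38, 38, 42, 51, 56, 70, 75, 77, 84
The 2 values of 38 occupy positions 2–3 → average rank (2+3)/2 = 2.5.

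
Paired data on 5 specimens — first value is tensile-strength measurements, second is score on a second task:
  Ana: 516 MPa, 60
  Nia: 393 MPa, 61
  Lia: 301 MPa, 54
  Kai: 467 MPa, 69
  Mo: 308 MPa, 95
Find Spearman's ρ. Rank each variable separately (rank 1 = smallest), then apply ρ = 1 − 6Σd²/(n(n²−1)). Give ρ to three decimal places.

0.100

Ranks of variable 1: 5, 3, 1, 4, 2
Ranks of variable 2: 2, 3, 1, 4, 5
d = r₁ − r₂: 3, 0, 0, 0, -3
d²: 9, 0, 0, 0, 9; Σd² = 18
ρ = 1 − 6·18/(5·24) = 1 − 108/120 = 0.100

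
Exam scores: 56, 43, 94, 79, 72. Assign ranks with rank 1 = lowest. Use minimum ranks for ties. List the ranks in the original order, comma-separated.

2, 1, 5, 4, 3

Sorted (ascending): 43, 56, 72, 79, 94
No ties — each value takes its position as its rank.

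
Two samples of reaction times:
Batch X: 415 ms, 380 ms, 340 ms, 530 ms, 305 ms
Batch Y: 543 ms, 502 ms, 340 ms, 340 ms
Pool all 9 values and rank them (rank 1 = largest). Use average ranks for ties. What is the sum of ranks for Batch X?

Sorted (descending): 543, 530, 502, 415, 380, 340, 340, 340, 305
The 3 values of 340 occupy positions 6–8 → average rank 7.
Batch X values → pooled ranks: 415→4, 380→5, 340→7, 530→2, 305→9
Rank sum = 4 + 5 + 7 + 2 + 9 = 27

27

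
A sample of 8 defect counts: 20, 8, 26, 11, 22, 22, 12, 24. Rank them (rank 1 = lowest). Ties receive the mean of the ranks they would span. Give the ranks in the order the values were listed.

Sorted (ascending): 8, 11, 12, 20, 22, 22, 24, 26
The 2 values of 22 occupy positions 5–6 → average rank (5+6)/2 = 5.5.

4, 1, 8, 2, 5.5, 5.5, 3, 7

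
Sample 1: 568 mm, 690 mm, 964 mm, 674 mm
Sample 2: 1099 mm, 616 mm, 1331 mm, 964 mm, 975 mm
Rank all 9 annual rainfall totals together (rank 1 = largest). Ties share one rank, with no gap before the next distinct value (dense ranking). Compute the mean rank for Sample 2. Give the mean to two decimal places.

3.40

Sorted (descending): 1331, 1099, 975, 964, 964, 690, 674, 616, 568
The 2 values of 964 share dense rank 4.
Remaining distinct values take the next consecutive integers.
Sample 2 values → pooled ranks: 1099→2, 616→7, 1331→1, 964→4, 975→3
Mean rank = (2 + 7 + 1 + 4 + 3) / 5 = 3.40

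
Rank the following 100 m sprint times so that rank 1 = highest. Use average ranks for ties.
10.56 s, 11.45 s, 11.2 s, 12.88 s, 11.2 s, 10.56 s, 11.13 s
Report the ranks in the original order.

Sorted (descending): 12.88, 11.45, 11.2, 11.2, 11.13, 10.56, 10.56
The 2 values of 11.2 occupy positions 3–4 → average rank (3+4)/2 = 3.5.
The 2 values of 10.56 occupy positions 6–7 → average rank (6+7)/2 = 6.5.

6.5, 2, 3.5, 1, 3.5, 6.5, 5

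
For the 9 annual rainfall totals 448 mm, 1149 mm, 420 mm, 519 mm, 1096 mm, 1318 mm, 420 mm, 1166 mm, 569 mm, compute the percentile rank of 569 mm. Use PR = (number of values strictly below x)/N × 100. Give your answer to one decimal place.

N = 9.
Strictly below 569: 4. Equal to 569: 1.
PR = 4/9 × 100 = 44.4

44.4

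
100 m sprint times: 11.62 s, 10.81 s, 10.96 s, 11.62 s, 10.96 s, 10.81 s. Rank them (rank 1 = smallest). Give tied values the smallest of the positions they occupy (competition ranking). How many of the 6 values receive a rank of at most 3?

Sorted (ascending): 10.81, 10.81, 10.96, 10.96, 11.62, 11.62
The 2 values of 10.81 occupy positions 1–2 → each gets rank 1.
The 2 values of 10.96 occupy positions 3–4 → each gets rank 3.
The 2 values of 11.62 occupy positions 5–6 → each gets rank 5.
Ranks ≤ 3: {1, 1, 3, 3} → 4 values.

4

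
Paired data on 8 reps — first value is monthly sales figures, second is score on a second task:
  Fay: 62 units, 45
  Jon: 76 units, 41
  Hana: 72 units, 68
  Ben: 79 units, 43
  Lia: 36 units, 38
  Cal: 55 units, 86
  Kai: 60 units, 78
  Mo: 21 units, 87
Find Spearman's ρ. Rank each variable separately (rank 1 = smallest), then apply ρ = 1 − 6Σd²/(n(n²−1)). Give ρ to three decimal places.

Ranks of variable 1: 5, 7, 6, 8, 2, 3, 4, 1
Ranks of variable 2: 4, 2, 5, 3, 1, 7, 6, 8
d = r₁ − r₂: 1, 5, 1, 5, 1, -4, -2, -7
d²: 1, 25, 1, 25, 1, 16, 4, 49; Σd² = 122
ρ = 1 − 6·122/(8·63) = 1 − 732/504 = -0.452

-0.452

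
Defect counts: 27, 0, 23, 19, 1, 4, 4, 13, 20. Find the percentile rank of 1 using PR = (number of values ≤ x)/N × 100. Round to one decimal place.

22.2

N = 9.
Strictly below 1: 1. Equal to 1: 1.
PR = 2/9 × 100 = 22.2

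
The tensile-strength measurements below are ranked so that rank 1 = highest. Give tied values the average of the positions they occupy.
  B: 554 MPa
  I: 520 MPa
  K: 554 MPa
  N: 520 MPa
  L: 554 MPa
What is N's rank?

Sorted (descending): 554, 554, 554, 520, 520
The 3 values of 554 occupy positions 1–3 → average rank 2.
The 2 values of 520 occupy positions 4–5 → average rank (4+5)/2 = 4.5.
N has value 520 MPa → rank 4.5.

4.5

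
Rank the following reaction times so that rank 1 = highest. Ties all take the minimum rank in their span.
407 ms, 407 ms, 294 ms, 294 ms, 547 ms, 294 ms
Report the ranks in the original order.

Sorted (descending): 547, 407, 407, 294, 294, 294
The 2 values of 407 occupy positions 2–3 → each gets rank 2.
The 3 values of 294 occupy positions 4–6 → each gets rank 4.

2, 2, 4, 4, 1, 4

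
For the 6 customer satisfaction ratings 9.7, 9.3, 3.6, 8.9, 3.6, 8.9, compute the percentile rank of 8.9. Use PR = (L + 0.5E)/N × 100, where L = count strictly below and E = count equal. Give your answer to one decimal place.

50.0

N = 6.
Strictly below 8.9: 2. Equal to 8.9: 2.
PR = (2 + 0.5·2)/6 × 100 = 50.0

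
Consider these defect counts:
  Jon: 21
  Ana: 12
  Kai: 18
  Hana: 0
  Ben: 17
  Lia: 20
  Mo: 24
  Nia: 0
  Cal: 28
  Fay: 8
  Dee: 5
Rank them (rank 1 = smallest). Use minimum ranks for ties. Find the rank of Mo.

Sorted (ascending): 0, 0, 5, 8, 12, 17, 18, 20, 21, 24, 28
The 2 values of 0 occupy positions 1–2 → each gets rank 1.
Mo has value 24 → rank 10.

10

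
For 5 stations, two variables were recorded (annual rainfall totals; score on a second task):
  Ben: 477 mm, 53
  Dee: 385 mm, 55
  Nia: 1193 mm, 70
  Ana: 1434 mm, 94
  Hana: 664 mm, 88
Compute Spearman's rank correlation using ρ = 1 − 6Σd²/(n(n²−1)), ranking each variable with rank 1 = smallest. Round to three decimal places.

0.800

Ranks of variable 1: 2, 1, 4, 5, 3
Ranks of variable 2: 1, 2, 3, 5, 4
d = r₁ − r₂: 1, -1, 1, 0, -1
d²: 1, 1, 1, 0, 1; Σd² = 4
ρ = 1 − 6·4/(5·24) = 1 − 24/120 = 0.800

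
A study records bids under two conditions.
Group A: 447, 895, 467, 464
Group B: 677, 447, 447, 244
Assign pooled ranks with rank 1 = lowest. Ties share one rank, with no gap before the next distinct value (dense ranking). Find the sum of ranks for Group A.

Sorted (ascending): 244, 447, 447, 447, 464, 467, 677, 895
The 3 values of 447 share dense rank 2.
Remaining distinct values take the next consecutive integers.
Group A values → pooled ranks: 447→2, 895→6, 467→4, 464→3
Rank sum = 2 + 6 + 4 + 3 = 15

15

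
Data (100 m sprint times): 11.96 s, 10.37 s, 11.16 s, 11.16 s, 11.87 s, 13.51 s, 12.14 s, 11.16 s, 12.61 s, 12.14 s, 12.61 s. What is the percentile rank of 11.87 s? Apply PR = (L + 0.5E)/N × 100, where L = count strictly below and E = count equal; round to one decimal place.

40.9

N = 11.
Strictly below 11.87: 4. Equal to 11.87: 1.
PR = (4 + 0.5·1)/11 × 100 = 40.9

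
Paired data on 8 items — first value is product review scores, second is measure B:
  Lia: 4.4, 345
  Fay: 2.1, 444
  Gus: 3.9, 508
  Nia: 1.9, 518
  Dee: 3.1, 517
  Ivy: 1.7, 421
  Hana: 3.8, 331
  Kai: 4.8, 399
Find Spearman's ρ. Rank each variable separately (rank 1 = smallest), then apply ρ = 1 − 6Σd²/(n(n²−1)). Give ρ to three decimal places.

Ranks of variable 1: 7, 3, 6, 2, 4, 1, 5, 8
Ranks of variable 2: 2, 5, 6, 8, 7, 4, 1, 3
d = r₁ − r₂: 5, -2, 0, -6, -3, -3, 4, 5
d²: 25, 4, 0, 36, 9, 9, 16, 25; Σd² = 124
ρ = 1 − 6·124/(8·63) = 1 − 744/504 = -0.476

-0.476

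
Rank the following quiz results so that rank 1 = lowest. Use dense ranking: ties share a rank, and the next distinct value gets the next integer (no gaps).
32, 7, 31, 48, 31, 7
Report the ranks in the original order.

Sorted (ascending): 7, 7, 31, 31, 32, 48
The 2 values of 7 share dense rank 1.
The 2 values of 31 share dense rank 2.
Remaining distinct values take the next consecutive integers.

3, 1, 2, 4, 2, 1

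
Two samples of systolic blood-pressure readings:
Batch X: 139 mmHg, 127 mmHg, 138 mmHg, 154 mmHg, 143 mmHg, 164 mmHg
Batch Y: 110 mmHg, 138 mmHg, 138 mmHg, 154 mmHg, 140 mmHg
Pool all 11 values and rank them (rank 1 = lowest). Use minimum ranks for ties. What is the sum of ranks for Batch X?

39

Sorted (ascending): 110, 127, 138, 138, 138, 139, 140, 143, 154, 154, 164
The 3 values of 138 occupy positions 3–5 → each gets rank 3.
The 2 values of 154 occupy positions 9–10 → each gets rank 9.
Batch X values → pooled ranks: 139→6, 127→2, 138→3, 154→9, 143→8, 164→11
Rank sum = 6 + 2 + 3 + 9 + 8 + 11 = 39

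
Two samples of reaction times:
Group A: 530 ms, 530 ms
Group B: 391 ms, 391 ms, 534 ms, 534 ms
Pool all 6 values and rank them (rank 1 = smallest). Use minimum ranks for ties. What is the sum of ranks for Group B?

Sorted (ascending): 391, 391, 530, 530, 534, 534
The 2 values of 391 occupy positions 1–2 → each gets rank 1.
The 2 values of 530 occupy positions 3–4 → each gets rank 3.
The 2 values of 534 occupy positions 5–6 → each gets rank 5.
Group B values → pooled ranks: 391→1, 391→1, 534→5, 534→5
Rank sum = 1 + 1 + 5 + 5 = 12

12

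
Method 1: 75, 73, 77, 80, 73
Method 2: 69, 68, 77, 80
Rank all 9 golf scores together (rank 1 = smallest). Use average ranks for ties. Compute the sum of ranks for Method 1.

Sorted (ascending): 68, 69, 73, 73, 75, 77, 77, 80, 80
The 2 values of 73 occupy positions 3–4 → average rank (3+4)/2 = 3.5.
The 2 values of 77 occupy positions 6–7 → average rank (6+7)/2 = 6.5.
The 2 values of 80 occupy positions 8–9 → average rank (8+9)/2 = 8.5.
Method 1 values → pooled ranks: 75→5, 73→3.5, 77→6.5, 80→8.5, 73→3.5
Rank sum = 5 + 3.5 + 6.5 + 8.5 + 3.5 = 27

27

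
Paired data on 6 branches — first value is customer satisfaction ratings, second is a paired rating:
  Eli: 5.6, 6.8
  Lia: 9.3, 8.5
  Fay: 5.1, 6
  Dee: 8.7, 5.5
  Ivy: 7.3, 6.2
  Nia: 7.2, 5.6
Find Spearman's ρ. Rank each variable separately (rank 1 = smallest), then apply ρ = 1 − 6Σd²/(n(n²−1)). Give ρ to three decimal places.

Ranks of variable 1: 2, 6, 1, 5, 4, 3
Ranks of variable 2: 5, 6, 3, 1, 4, 2
d = r₁ − r₂: -3, 0, -2, 4, 0, 1
d²: 9, 0, 4, 16, 0, 1; Σd² = 30
ρ = 1 − 6·30/(6·35) = 1 − 180/210 = 0.143

0.143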